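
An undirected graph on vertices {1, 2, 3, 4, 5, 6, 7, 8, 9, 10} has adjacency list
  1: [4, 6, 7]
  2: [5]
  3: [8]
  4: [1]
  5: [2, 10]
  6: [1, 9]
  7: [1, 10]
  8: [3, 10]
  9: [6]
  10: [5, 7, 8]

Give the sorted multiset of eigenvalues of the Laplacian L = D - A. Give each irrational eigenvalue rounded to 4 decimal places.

Reading degrees in the order [1, 2, 3, 4, 5, 6, 7, 8, 9, 10] gives [3, 1, 1, 1, 2, 2, 2, 2, 1, 3]; set D = diag(3, 1, 1, 1, 2, 2, 2, 2, 1, 3) and form L = D - A. L is symmetric positive semidefinite, so every eigenvalue is real and nonnegative.

[0, 0.1561, 0.3820, 0.5965, 1.1864, 2, 2.4539, 2.6180, 4.0305, 4.5767]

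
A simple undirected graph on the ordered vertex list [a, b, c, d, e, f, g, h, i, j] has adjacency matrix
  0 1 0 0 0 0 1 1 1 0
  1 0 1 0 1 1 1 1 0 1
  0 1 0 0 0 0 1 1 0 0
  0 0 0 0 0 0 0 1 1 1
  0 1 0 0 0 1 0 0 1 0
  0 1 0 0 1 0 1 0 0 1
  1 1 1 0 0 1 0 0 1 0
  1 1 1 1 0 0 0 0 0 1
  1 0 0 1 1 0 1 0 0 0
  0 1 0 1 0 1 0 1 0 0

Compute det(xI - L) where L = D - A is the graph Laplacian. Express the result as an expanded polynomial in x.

x^10 - 42x^9 + 766x^8 - 7956x^7 + 51823x^6 - 219398x^5 + 603431x^4 - 1039480x^3 + 1017708x^2 - 431620x

Reading degrees in the order [a, b, c, d, e, f, g, h, i, j] gives [4, 7, 3, 3, 3, 4, 5, 5, 4, 4]; set D = diag(4, 7, 3, 3, 3, 4, 5, 5, 4, 4) and form L = D - A. Computing det(xI - L) by cofactor expansion (or equivalently via sum-over-permutations) gives x^10 - 42x^9 + 766x^8 - 7956x^7 + 51823x^6 - 219398x^5 + 603431x^4 - 1039480x^3 + 1017708x^2 - 431620x. Since p(0) = det(-L) = 0, x divides p(x). The largest eigenvalue, 8.1806, is at most the vertex count 10.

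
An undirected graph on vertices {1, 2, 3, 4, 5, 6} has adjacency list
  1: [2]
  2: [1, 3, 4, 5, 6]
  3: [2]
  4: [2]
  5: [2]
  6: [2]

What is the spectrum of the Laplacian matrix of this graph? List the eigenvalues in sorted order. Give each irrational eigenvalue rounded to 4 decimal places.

[0, 1, 1, 1, 1, 6]

With the vertex order [1, 2, 3, 4, 5, 6], the degrees are [1, 5, 1, 1, 1, 1], giving D = diag(1, 5, 1, 1, 1, 1) and L = D - A. Since every row of L sums to 0, the all-ones vector is in the kernel and 0 is an eigenvalue. The eigenvalues sum to 10, which equals trace(L) = 2|E|.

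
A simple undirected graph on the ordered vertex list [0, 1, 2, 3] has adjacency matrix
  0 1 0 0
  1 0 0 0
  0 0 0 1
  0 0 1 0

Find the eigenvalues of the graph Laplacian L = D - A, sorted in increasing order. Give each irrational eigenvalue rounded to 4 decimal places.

[0, 0, 2, 2]

Each diagonal entry of L is the vertex degree and each off-diagonal entry is -1 where an edge is present, 0 otherwise; in the order [0, 1, 2, 3] the diagonal is [1, 1, 1, 1]. The multiplicity of 0 as a Laplacian eigenvalue equals the number of connected components. The 2 zero eigenvalues correspond to the 2 connected components. There are 2 zeros in the spectrum, matching the 2 components. The largest eigenvalue, 2, is at most the vertex count 4.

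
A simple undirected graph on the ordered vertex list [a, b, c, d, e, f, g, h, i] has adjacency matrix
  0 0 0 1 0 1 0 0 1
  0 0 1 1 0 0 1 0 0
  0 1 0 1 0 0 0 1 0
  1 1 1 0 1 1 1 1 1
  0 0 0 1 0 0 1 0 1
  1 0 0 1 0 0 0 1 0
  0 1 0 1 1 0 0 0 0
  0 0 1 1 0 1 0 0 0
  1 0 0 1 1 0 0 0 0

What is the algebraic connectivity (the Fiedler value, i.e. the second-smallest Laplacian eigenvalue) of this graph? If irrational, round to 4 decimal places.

Reading degrees in the order [a, b, c, d, e, f, g, h, i] gives [3, 3, 3, 8, 3, 3, 3, 3, 3]; set D = diag(3, 3, 3, 8, 3, 3, 3, 3, 3) and form L = D - A. The smallest Laplacian eigenvalue is always 0. The next one, lambda_2 = 1.5858, measures how hard the graph is to disconnect: larger values mean better connectivity.

1.5858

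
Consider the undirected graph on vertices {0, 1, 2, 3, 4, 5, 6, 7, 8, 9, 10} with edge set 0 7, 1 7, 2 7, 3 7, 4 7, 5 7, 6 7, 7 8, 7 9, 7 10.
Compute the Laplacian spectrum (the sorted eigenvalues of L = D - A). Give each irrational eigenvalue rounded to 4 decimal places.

Each diagonal entry of L is the vertex degree and each off-diagonal entry is -1 where an edge is present, 0 otherwise; in the order [0, 1, 2, 3, 4, 5, 6, 7, 8, 9, 10] the diagonal is [1, 1, 1, 1, 1, 1, 1, 10, 1, 1, 1]. The multiplicity of 0 as a Laplacian eigenvalue equals the number of connected components. The single zero eigenvalue shows the graph is connected.

[0, 1, 1, 1, 1, 1, 1, 1, 1, 1, 11]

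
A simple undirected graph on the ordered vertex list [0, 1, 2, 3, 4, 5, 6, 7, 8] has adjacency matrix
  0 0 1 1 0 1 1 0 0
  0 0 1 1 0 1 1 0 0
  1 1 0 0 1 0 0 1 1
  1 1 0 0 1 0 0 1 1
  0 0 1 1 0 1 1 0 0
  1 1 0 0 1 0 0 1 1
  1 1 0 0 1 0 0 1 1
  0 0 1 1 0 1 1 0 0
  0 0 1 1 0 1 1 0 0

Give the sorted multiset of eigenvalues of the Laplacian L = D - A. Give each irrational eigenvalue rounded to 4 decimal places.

Each diagonal entry of L is the vertex degree and each off-diagonal entry is -1 where an edge is present, 0 otherwise; in the order [0, 1, 2, 3, 4, 5, 6, 7, 8] the diagonal is [4, 4, 5, 5, 4, 5, 5, 4, 4]. Diagonalising L (or applying a numerical eigensolver to the 9x9 matrix) gives the spectrum above. The eigenvalues sum to 40, which equals trace(L) = 2|E|.

[0, 4, 4, 4, 4, 5, 5, 5, 9]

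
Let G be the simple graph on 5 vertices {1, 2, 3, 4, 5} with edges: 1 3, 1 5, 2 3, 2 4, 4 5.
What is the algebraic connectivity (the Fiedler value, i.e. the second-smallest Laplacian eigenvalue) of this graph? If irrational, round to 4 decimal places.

Reading degrees in the order [1, 2, 3, 4, 5] gives [2, 2, 2, 2, 2]; set D = diag(2, 2, 2, 2, 2) and form L = D - A. The sorted Laplacian eigenvalues are [0, 1.3820, 1.3820, 3.6180, 3.6180]; the algebraic connectivity is the second entry, 1.3820. There is one zero in the spectrum, matching the 1 component.

1.3820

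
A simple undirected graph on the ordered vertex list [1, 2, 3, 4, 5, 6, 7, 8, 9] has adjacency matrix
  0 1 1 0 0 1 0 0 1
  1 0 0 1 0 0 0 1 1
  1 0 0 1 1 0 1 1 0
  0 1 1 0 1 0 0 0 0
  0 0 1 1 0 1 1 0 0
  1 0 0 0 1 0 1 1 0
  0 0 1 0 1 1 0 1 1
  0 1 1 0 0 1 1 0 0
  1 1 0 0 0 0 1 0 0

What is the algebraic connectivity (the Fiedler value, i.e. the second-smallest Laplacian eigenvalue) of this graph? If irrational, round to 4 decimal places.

Each diagonal entry of L is the vertex degree and each off-diagonal entry is -1 where an edge is present, 0 otherwise; in the order [1, 2, 3, 4, 5, 6, 7, 8, 9] the diagonal is [4, 4, 5, 3, 4, 4, 5, 4, 3]. Computing the eigenvalues of L and sorting gives [0, 2.1442, 2.5858, 3.5858, 4, 4.6784, 5.4142, 6.4142, 7.1774]. The Fiedler value lambda_2 = 2.1442 is strictly positive, so the graph is connected. The eigenvalues sum to 36, which equals trace(L) = 2|E|.

2.1442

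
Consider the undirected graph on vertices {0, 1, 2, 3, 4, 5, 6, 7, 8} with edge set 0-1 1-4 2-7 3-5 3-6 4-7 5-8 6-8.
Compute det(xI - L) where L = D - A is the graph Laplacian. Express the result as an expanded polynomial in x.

Reading degrees in the order [0, 1, 2, 3, 4, 5, 6, 7, 8] gives [1, 2, 1, 2, 2, 2, 2, 2, 2]; set D = diag(1, 2, 1, 2, 2, 2, 2, 2, 2) and form L = D - A. Computing det(xI - L) by cofactor expansion (or equivalently via sum-over-permutations) gives x^9 - 16x^8 + 105x^7 - 364x^6 + 713x^5 - 776x^4 + 420x^3 - 80x^2. The constant term is 0 because L is singular (the all-ones vector lies in its kernel). The eigenvalues sum to 16, which equals trace(L) = 2|E|.

x^9 - 16x^8 + 105x^7 - 364x^6 + 713x^5 - 776x^4 + 420x^3 - 80x^2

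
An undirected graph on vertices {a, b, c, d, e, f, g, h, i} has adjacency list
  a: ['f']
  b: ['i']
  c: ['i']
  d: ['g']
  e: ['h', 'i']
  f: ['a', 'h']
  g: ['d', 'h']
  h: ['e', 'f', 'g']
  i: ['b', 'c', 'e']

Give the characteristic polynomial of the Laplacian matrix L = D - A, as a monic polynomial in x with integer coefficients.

x^9 - 16x^8 + 103x^7 - 344x^6 + 642x^5 - 672x^4 + 375x^3 - 98x^2 + 9x

With the vertex order [a, b, c, d, e, f, g, h, i], the degrees are [1, 1, 1, 1, 2, 2, 2, 3, 3], giving D = diag(1, 1, 1, 1, 2, 2, 2, 3, 3) and L = D - A. L has integer entries, so p(x) = det(xI - L) has integer coefficients. Expanding the determinant yields x^9 - 16x^8 + 103x^7 - 344x^6 + 642x^5 - 672x^4 + 375x^3 - 98x^2 + 9x. The coefficient of x^8 equals -trace(L) = -16, matching the sum of degrees.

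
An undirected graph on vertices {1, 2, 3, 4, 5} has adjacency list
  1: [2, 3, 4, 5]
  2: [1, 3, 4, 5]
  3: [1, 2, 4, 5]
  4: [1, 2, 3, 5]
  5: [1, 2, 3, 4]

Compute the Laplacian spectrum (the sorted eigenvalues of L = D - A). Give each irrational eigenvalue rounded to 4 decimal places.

With the vertex order [1, 2, 3, 4, 5], the degrees are [4, 4, 4, 4, 4], giving D = diag(4, 4, 4, 4, 4) and L = D - A. Since every row of L sums to 0, the all-ones vector is in the kernel and 0 is an eigenvalue. There is one zero in the spectrum, matching the 1 component. The eigenvalues sum to 20, which equals trace(L) = 2|E|.

[0, 5, 5, 5, 5]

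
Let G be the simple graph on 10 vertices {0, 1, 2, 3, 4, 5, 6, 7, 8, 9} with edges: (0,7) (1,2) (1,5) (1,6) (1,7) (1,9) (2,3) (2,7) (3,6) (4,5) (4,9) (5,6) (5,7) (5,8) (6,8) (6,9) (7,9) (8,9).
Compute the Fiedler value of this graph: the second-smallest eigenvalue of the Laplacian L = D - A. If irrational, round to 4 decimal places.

Each diagonal entry of L is the vertex degree and each off-diagonal entry is -1 where an edge is present, 0 otherwise; in the order [0, 1, 2, 3, 4, 5, 6, 7, 8, 9] the diagonal is [1, 5, 3, 2, 2, 5, 5, 5, 3, 5]. Computing the eigenvalues of L and sorting gives [0, 0.8500, 1.3232, 2.2753, 2.7072, 4.1928, 5, 5.5922, 6.6187, 7.4405]. The Fiedler value lambda_2 = 0.8500 is strictly positive, so the graph is connected. The eigenvalues sum to 36, which equals trace(L) = 2|E|. There is one zero in the spectrum, matching the 1 component.

0.8500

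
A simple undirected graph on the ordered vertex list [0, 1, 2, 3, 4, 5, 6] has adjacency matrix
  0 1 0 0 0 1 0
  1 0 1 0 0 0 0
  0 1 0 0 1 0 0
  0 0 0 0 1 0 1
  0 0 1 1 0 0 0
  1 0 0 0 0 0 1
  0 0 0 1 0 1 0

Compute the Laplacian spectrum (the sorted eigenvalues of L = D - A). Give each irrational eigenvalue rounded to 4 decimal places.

[0, 0.7530, 0.7530, 2.4450, 2.4450, 3.8019, 3.8019]

Reading degrees in the order [0, 1, 2, 3, 4, 5, 6] gives [2, 2, 2, 2, 2, 2, 2]; set D = diag(2, 2, 2, 2, 2, 2, 2) and form L = D - A. The multiplicity of 0 as a Laplacian eigenvalue equals the number of connected components. The single zero eigenvalue shows the graph is connected. The largest eigenvalue, 3.8019, is at most the vertex count 7. There is one zero in the spectrum, matching the 1 component.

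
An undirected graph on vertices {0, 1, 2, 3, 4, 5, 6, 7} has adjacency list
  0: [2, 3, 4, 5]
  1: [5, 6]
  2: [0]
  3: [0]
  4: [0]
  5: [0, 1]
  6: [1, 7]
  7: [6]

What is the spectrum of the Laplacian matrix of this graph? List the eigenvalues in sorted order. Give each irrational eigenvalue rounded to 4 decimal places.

With the vertex order [0, 1, 2, 3, 4, 5, 6, 7], the degrees are [4, 2, 1, 1, 1, 2, 2, 1], giving D = diag(4, 2, 1, 1, 1, 2, 2, 1) and L = D - A. Since every row of L sums to 0, the all-ones vector is in the kernel and 0 is an eigenvalue. The eigenvalues sum to 14, which equals trace(L) = 2|E|.

[0, 0.2023, 1, 1, 1, 2.2472, 3.4527, 5.0979]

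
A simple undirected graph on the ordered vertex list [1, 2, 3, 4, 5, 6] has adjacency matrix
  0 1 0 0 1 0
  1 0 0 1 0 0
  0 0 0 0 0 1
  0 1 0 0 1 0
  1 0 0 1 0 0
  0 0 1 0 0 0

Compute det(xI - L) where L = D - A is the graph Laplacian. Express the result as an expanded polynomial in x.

Each diagonal entry of L is the vertex degree and each off-diagonal entry is -1 where an edge is present, 0 otherwise; in the order [1, 2, 3, 4, 5, 6] the diagonal is [2, 2, 1, 2, 2, 1]. L has integer entries, so p(x) = det(xI - L) has integer coefficients. Expanding the determinant yields x^6 - 10x^5 + 36x^4 - 56x^3 + 32x^2. Since p(0) = det(-L) = 0, x divides p(x). The largest eigenvalue, 4, is at most the vertex count 6.

x^6 - 10x^5 + 36x^4 - 56x^3 + 32x^2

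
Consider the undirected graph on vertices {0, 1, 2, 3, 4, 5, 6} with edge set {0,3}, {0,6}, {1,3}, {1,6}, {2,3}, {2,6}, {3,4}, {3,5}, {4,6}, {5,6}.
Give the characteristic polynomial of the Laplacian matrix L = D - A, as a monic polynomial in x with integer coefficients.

Reading degrees in the order [0, 1, 2, 3, 4, 5, 6] gives [2, 2, 2, 5, 2, 2, 5]; set D = diag(2, 2, 2, 5, 2, 2, 5) and form L = D - A. The eigenvalues of L are [0, 2, 2, 2, 2, 5, 7]; the characteristic polynomial is the product of (x - lambda_i), which multiplies out to x^7 - 20x^6 + 155x^5 - 600x^4 + 1240x^3 - 1312x^2 + 560x. The coefficient of x^6 equals -trace(L) = -20, matching the sum of degrees. The largest eigenvalue, 7, is at most the vertex count 7. The eigenvalues sum to 20, which equals trace(L) = 2|E|.

x^7 - 20x^6 + 155x^5 - 600x^4 + 1240x^3 - 1312x^2 + 560x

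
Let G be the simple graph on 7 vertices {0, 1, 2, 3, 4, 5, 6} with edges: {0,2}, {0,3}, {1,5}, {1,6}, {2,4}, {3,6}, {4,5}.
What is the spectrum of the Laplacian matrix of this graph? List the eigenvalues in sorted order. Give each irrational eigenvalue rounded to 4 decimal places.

Reading degrees in the order [0, 1, 2, 3, 4, 5, 6] gives [2, 2, 2, 2, 2, 2, 2]; set D = diag(2, 2, 2, 2, 2, 2, 2) and form L = D - A. L is symmetric positive semidefinite, so every eigenvalue is real and nonnegative. The single zero eigenvalue shows the graph is connected. By the matrix-tree theorem the graph has (1/7) * product of the nonzero eigenvalues = 7 spanning trees.

[0, 0.7530, 0.7530, 2.4450, 2.4450, 3.8019, 3.8019]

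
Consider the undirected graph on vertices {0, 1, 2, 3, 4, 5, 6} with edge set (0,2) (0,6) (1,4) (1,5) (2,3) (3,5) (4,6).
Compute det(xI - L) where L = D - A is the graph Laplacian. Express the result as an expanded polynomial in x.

Reading degrees in the order [0, 1, 2, 3, 4, 5, 6] gives [2, 2, 2, 2, 2, 2, 2]; set D = diag(2, 2, 2, 2, 2, 2, 2) and form L = D - A. L has integer entries, so p(x) = det(xI - L) has integer coefficients. Expanding the determinant yields x^7 - 14x^6 + 77x^5 - 210x^4 + 294x^3 - 196x^2 + 49x. The coefficient of x^6 equals -trace(L) = -14, matching the sum of degrees. The largest eigenvalue, 3.8019, is at most the vertex count 7.

x^7 - 14x^6 + 77x^5 - 210x^4 + 294x^3 - 196x^2 + 49x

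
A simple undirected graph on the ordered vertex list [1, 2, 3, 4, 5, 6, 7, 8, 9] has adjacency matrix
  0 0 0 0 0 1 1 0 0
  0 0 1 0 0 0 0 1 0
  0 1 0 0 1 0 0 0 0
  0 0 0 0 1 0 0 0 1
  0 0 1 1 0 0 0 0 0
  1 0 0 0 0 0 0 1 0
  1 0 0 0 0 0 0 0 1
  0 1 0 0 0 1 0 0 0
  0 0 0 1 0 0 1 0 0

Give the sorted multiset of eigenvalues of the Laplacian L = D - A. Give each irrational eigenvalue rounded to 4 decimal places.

[0, 0.4679, 0.4679, 1.6527, 1.6527, 3, 3, 3.8794, 3.8794]

Reading degrees in the order [1, 2, 3, 4, 5, 6, 7, 8, 9] gives [2, 2, 2, 2, 2, 2, 2, 2, 2]; set D = diag(2, 2, 2, 2, 2, 2, 2, 2, 2) and form L = D - A. Diagonalising L (or applying a numerical eigensolver to the 9x9 matrix) gives the spectrum above. The single zero eigenvalue shows the graph is connected.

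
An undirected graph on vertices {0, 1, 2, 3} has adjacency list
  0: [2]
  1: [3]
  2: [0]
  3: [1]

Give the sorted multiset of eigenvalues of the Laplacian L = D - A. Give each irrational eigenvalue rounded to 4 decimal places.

Reading degrees in the order [0, 1, 2, 3] gives [1, 1, 1, 1]; set D = diag(1, 1, 1, 1) and form L = D - A. L is symmetric positive semidefinite, so every eigenvalue is real and nonnegative. The 2 zero eigenvalues correspond to the 2 connected components. The eigenvalues sum to 4, which equals trace(L) = 2|E|.

[0, 0, 2, 2]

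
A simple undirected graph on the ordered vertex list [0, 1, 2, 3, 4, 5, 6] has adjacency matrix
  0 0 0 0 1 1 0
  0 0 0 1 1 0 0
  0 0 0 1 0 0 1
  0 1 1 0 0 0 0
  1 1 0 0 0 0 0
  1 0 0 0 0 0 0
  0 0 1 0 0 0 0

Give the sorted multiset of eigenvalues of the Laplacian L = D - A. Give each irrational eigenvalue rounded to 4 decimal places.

With the vertex order [0, 1, 2, 3, 4, 5, 6], the degrees are [2, 2, 2, 2, 2, 1, 1], giving D = diag(2, 2, 2, 2, 2, 1, 1) and L = D - A. L is symmetric positive semidefinite, so every eigenvalue is real and nonnegative. The single zero eigenvalue shows the graph is connected. The eigenvalues sum to 12, which equals trace(L) = 2|E|. The largest eigenvalue, 3.8019, is at most the vertex count 7.

[0, 0.1981, 0.7530, 1.5550, 2.4450, 3.2470, 3.8019]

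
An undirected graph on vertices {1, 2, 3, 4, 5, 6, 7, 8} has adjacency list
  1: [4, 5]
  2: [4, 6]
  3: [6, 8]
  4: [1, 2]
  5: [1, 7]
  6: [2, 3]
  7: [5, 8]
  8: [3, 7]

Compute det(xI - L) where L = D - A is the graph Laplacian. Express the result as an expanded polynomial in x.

x^8 - 16x^7 + 104x^6 - 352x^5 + 660x^4 - 672x^3 + 336x^2 - 64x

Reading degrees in the order [1, 2, 3, 4, 5, 6, 7, 8] gives [2, 2, 2, 2, 2, 2, 2, 2]; set D = diag(2, 2, 2, 2, 2, 2, 2, 2) and form L = D - A. L has integer entries, so p(x) = det(xI - L) has integer coefficients. Expanding the determinant yields x^8 - 16x^7 + 104x^6 - 352x^5 + 660x^4 - 672x^3 + 336x^2 - 64x. The constant term is 0 because L is singular (the all-ones vector lies in its kernel). The largest eigenvalue, 4, is at most the vertex count 8. There is one zero in the spectrum, matching the 1 component.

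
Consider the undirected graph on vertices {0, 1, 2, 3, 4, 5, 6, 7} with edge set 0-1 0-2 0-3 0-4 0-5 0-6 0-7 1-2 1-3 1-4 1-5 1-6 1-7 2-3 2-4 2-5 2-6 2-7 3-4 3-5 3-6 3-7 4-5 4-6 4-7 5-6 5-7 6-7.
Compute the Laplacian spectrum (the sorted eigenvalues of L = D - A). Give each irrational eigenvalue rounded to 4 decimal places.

[0, 8, 8, 8, 8, 8, 8, 8]

With the vertex order [0, 1, 2, 3, 4, 5, 6, 7], the degrees are [7, 7, 7, 7, 7, 7, 7, 7], giving D = diag(7, 7, 7, 7, 7, 7, 7, 7) and L = D - A. Diagonalising L (or applying a numerical eigensolver to the 8x8 matrix) gives the spectrum above. The single zero eigenvalue shows the graph is connected. The largest eigenvalue, 8, is at most the vertex count 8.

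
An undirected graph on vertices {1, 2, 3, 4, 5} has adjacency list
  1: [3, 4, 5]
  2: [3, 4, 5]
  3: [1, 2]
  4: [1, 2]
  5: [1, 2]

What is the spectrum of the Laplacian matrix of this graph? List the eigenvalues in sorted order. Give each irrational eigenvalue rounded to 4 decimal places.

With the vertex order [1, 2, 3, 4, 5], the degrees are [3, 3, 2, 2, 2], giving D = diag(3, 3, 2, 2, 2) and L = D - A. The multiplicity of 0 as a Laplacian eigenvalue equals the number of connected components. There is one zero in the spectrum, matching the 1 component.

[0, 2, 2, 3, 5]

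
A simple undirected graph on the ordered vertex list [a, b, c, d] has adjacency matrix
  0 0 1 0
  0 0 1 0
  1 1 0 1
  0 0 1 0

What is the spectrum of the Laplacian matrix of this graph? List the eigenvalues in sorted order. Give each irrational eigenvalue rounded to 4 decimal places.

With the vertex order [a, b, c, d], the degrees are [1, 1, 3, 1], giving D = diag(1, 1, 3, 1) and L = D - A. The multiplicity of 0 as a Laplacian eigenvalue equals the number of connected components. The single zero eigenvalue shows the graph is connected.

[0, 1, 1, 4]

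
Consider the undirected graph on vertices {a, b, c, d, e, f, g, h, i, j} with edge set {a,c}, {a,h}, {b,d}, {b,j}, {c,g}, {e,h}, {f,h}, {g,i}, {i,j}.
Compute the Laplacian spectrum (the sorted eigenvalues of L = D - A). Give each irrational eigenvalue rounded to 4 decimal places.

Each diagonal entry of L is the vertex degree and each off-diagonal entry is -1 where an edge is present, 0 otherwise; in the order [a, b, c, d, e, f, g, h, i, j] the diagonal is [2, 2, 2, 1, 1, 1, 2, 3, 2, 2]. Diagonalising L (or applying a numerical eigensolver to the 10x10 matrix) gives the spectrum above.

[0, 0.1029, 0.4367, 1, 1, 1.7250, 2.5064, 3.2255, 3.7678, 4.2357]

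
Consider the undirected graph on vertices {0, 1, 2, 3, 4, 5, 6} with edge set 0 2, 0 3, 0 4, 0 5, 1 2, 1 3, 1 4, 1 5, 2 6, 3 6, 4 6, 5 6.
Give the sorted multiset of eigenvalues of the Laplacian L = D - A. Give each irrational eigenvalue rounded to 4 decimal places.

Each diagonal entry of L is the vertex degree and each off-diagonal entry is -1 where an edge is present, 0 otherwise; in the order [0, 1, 2, 3, 4, 5, 6] the diagonal is [4, 4, 3, 3, 3, 3, 4]. Since every row of L sums to 0, the all-ones vector is in the kernel and 0 is an eigenvalue. There is one zero in the spectrum, matching the 1 component.

[0, 3, 3, 3, 4, 4, 7]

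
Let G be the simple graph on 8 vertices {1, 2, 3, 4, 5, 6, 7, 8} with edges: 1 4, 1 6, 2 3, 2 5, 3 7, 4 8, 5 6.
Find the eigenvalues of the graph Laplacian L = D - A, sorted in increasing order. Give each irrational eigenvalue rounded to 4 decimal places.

[0, 0.1522, 0.5858, 1.2346, 2, 2.7654, 3.4142, 3.8478]

With the vertex order [1, 2, 3, 4, 5, 6, 7, 8], the degrees are [2, 2, 2, 2, 2, 2, 1, 1], giving D = diag(2, 2, 2, 2, 2, 2, 1, 1) and L = D - A. Diagonalising L (or applying a numerical eigensolver to the 8x8 matrix) gives the spectrum above. There is one zero in the spectrum, matching the 1 component. The eigenvalues sum to 14, which equals trace(L) = 2|E|.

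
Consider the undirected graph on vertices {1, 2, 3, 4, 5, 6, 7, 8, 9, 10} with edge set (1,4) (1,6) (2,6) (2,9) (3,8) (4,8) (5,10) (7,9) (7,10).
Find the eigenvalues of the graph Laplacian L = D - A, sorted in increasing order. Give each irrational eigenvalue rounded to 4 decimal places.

[0, 0.0979, 0.3820, 0.8244, 1.3820, 2, 2.6180, 3.1756, 3.6180, 3.9021]

With the vertex order [1, 2, 3, 4, 5, 6, 7, 8, 9, 10], the degrees are [2, 2, 1, 2, 1, 2, 2, 2, 2, 2], giving D = diag(2, 2, 1, 2, 1, 2, 2, 2, 2, 2) and L = D - A. Diagonalising L (or applying a numerical eigensolver to the 10x10 matrix) gives the spectrum above. The eigenvalues sum to 18, which equals trace(L) = 2|E|.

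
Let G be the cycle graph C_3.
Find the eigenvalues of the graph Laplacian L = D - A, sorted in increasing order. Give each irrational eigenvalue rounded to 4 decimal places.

The graph has 3 vertices and degree multiset [2, 2, 2]; D is the diagonal matrix of degrees and L = D - A. The multiplicity of 0 as a Laplacian eigenvalue equals the number of connected components. By the matrix-tree theorem the graph has (1/3) * product of the nonzero eigenvalues = 3 spanning trees. There is one zero in the spectrum, matching the 1 component.

[0, 3, 3]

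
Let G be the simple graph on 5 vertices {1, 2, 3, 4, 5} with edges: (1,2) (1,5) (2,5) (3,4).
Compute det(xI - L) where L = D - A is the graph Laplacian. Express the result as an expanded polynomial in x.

x^5 - 8x^4 + 21x^3 - 18x^2

Each diagonal entry of L is the vertex degree and each off-diagonal entry is -1 where an edge is present, 0 otherwise; in the order [1, 2, 3, 4, 5] the diagonal is [2, 2, 1, 1, 2]. Computing det(xI - L) by cofactor expansion (or equivalently via sum-over-permutations) gives x^5 - 8x^4 + 21x^3 - 18x^2. The constant term is 0 because L is singular (the all-ones vector lies in its kernel). The largest eigenvalue, 3, is at most the vertex count 5.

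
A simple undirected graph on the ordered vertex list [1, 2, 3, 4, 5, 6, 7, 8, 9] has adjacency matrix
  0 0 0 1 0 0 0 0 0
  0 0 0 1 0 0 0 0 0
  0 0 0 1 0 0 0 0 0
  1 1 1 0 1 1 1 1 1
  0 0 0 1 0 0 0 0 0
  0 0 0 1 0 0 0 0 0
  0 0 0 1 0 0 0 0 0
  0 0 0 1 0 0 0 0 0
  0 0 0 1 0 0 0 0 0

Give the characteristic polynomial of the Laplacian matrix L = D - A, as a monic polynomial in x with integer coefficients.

With the vertex order [1, 2, 3, 4, 5, 6, 7, 8, 9], the degrees are [1, 1, 1, 8, 1, 1, 1, 1, 1], giving D = diag(1, 1, 1, 8, 1, 1, 1, 1, 1) and L = D - A. The eigenvalues of L are [0, 1, 1, 1, 1, 1, 1, 1, 9]; the characteristic polynomial is the product of (x - lambda_i), which multiplies out to x^9 - 16x^8 + 84x^7 - 224x^6 + 350x^5 - 336x^4 + 196x^3 - 64x^2 + 9x. Since p(0) = det(-L) = 0, x divides p(x). By the matrix-tree theorem the graph has (1/9) * product of the nonzero eigenvalues = 1 spanning tree. The eigenvalues sum to 16, which equals trace(L) = 2|E|.

x^9 - 16x^8 + 84x^7 - 224x^6 + 350x^5 - 336x^4 + 196x^3 - 64x^2 + 9x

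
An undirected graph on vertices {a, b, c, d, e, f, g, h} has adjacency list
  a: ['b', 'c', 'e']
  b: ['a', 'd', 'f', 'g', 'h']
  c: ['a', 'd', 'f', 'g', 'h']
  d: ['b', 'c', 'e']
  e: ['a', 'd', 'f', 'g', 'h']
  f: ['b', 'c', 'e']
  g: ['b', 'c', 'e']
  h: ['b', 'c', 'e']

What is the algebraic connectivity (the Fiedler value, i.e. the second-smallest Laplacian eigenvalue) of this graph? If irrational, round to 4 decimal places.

3

Each diagonal entry of L is the vertex degree and each off-diagonal entry is -1 where an edge is present, 0 otherwise; in the order [a, b, c, d, e, f, g, h] the diagonal is [3, 5, 5, 3, 5, 3, 3, 3]. The sorted Laplacian eigenvalues are [0, 3, 3, 3, 3, 5, 5, 8]; the algebraic connectivity is the second entry, 3. The largest eigenvalue, 8, is at most the vertex count 8. There is one zero in the spectrum, matching the 1 component.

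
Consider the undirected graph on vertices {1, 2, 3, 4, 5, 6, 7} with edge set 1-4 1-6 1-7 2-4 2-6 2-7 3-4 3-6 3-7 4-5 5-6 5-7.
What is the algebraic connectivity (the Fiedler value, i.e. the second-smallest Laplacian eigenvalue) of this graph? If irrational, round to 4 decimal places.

3

Each diagonal entry of L is the vertex degree and each off-diagonal entry is -1 where an edge is present, 0 otherwise; in the order [1, 2, 3, 4, 5, 6, 7] the diagonal is [3, 3, 3, 4, 3, 4, 4]. The smallest Laplacian eigenvalue is always 0. The next one, lambda_2 = 3, measures how hard the graph is to disconnect: larger values mean better connectivity. There is one zero in the spectrum, matching the 1 component.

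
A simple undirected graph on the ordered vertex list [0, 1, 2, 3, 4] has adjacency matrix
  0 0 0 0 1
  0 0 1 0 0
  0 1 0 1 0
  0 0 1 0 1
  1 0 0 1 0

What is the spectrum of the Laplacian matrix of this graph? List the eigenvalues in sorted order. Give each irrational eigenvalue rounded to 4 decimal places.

[0, 0.3820, 1.3820, 2.6180, 3.6180]

Reading degrees in the order [0, 1, 2, 3, 4] gives [1, 1, 2, 2, 2]; set D = diag(1, 1, 2, 2, 2) and form L = D - A. The multiplicity of 0 as a Laplacian eigenvalue equals the number of connected components. The largest eigenvalue, 3.6180, is at most the vertex count 5. By the matrix-tree theorem the graph has (1/5) * product of the nonzero eigenvalues = 1 spanning tree.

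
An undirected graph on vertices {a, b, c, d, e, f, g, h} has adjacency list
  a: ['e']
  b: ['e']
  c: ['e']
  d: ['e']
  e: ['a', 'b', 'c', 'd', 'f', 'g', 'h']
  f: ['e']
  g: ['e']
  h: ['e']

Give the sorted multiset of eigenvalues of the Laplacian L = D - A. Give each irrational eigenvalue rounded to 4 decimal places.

[0, 1, 1, 1, 1, 1, 1, 8]

With the vertex order [a, b, c, d, e, f, g, h], the degrees are [1, 1, 1, 1, 7, 1, 1, 1], giving D = diag(1, 1, 1, 1, 7, 1, 1, 1) and L = D - A. L is symmetric positive semidefinite, so every eigenvalue is real and nonnegative. The single zero eigenvalue shows the graph is connected. The largest eigenvalue, 8, is at most the vertex count 8. The eigenvalues sum to 14, which equals trace(L) = 2|E|.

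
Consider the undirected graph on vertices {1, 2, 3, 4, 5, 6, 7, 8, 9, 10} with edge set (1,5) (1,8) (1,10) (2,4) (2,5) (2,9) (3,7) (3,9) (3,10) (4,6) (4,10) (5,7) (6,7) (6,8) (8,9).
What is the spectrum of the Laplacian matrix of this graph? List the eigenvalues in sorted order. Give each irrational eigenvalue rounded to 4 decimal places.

[0, 2, 2, 2, 2, 2, 5, 5, 5, 5]

With the vertex order [1, 2, 3, 4, 5, 6, 7, 8, 9, 10], the degrees are [3, 3, 3, 3, 3, 3, 3, 3, 3, 3], giving D = diag(3, 3, 3, 3, 3, 3, 3, 3, 3, 3) and L = D - A. Diagonalising L (or applying a numerical eigensolver to the 10x10 matrix) gives the spectrum above. The single zero eigenvalue shows the graph is connected. The eigenvalues sum to 30, which equals trace(L) = 2|E|.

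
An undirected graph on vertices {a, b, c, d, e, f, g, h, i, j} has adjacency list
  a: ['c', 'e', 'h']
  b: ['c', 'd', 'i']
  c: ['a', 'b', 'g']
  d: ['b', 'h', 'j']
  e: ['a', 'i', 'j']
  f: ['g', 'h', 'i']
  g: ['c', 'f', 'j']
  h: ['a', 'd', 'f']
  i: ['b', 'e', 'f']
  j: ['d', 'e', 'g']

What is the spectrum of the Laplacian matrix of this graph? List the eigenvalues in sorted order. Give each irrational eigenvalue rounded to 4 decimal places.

[0, 2, 2, 2, 2, 2, 5, 5, 5, 5]

Reading degrees in the order [a, b, c, d, e, f, g, h, i, j] gives [3, 3, 3, 3, 3, 3, 3, 3, 3, 3]; set D = diag(3, 3, 3, 3, 3, 3, 3, 3, 3, 3) and form L = D - A. The multiplicity of 0 as a Laplacian eigenvalue equals the number of connected components. The single zero eigenvalue shows the graph is connected. By the matrix-tree theorem the graph has (1/10) * product of the nonzero eigenvalues = 2000 spanning trees.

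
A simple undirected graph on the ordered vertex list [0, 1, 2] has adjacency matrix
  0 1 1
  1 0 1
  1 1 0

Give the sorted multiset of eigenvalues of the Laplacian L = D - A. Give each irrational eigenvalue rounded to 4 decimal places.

Each diagonal entry of L is the vertex degree and each off-diagonal entry is -1 where an edge is present, 0 otherwise; in the order [0, 1, 2] the diagonal is [2, 2, 2]. Since every row of L sums to 0, the all-ones vector is in the kernel and 0 is an eigenvalue. The eigenvalues sum to 6, which equals trace(L) = 2|E|. There is one zero in the spectrum, matching the 1 component.

[0, 3, 3]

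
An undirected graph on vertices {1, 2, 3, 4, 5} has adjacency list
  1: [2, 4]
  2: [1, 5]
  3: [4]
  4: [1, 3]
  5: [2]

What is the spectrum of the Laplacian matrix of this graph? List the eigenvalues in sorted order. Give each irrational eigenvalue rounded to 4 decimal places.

[0, 0.3820, 1.3820, 2.6180, 3.6180]

With the vertex order [1, 2, 3, 4, 5], the degrees are [2, 2, 1, 2, 1], giving D = diag(2, 2, 1, 2, 1) and L = D - A. Diagonalising L (or applying a numerical eigensolver to the 5x5 matrix) gives the spectrum above. The single zero eigenvalue shows the graph is connected. The eigenvalues sum to 8, which equals trace(L) = 2|E|. By the matrix-tree theorem the graph has (1/5) * product of the nonzero eigenvalues = 1 spanning tree.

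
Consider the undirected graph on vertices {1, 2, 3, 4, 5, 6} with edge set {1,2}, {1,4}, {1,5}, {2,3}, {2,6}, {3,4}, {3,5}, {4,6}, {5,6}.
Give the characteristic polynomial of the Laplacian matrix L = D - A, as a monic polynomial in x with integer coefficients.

x^6 - 18x^5 + 126x^4 - 432x^3 + 729x^2 - 486x

Each diagonal entry of L is the vertex degree and each off-diagonal entry is -1 where an edge is present, 0 otherwise; in the order [1, 2, 3, 4, 5, 6] the diagonal is [3, 3, 3, 3, 3, 3]. Computing det(xI - L) by cofactor expansion (or equivalently via sum-over-permutations) gives x^6 - 18x^5 + 126x^4 - 432x^3 + 729x^2 - 486x. The coefficient of x^5 equals -trace(L) = -18, matching the sum of degrees.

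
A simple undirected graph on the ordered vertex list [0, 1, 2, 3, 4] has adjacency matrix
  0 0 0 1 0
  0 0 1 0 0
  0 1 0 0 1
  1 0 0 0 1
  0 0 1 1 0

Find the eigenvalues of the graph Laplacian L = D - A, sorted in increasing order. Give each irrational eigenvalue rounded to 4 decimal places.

[0, 0.3820, 1.3820, 2.6180, 3.6180]

With the vertex order [0, 1, 2, 3, 4], the degrees are [1, 1, 2, 2, 2], giving D = diag(1, 1, 2, 2, 2) and L = D - A. Diagonalising L (or applying a numerical eigensolver to the 5x5 matrix) gives the spectrum above.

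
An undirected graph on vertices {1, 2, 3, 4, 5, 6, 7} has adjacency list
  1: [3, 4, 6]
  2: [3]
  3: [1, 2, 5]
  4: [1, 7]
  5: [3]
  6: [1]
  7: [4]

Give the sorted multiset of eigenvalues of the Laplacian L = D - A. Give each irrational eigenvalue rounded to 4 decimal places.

[0, 0.3217, 0.6802, 1, 2.1397, 3.2297, 4.6287]

With the vertex order [1, 2, 3, 4, 5, 6, 7], the degrees are [3, 1, 3, 2, 1, 1, 1], giving D = diag(3, 1, 3, 2, 1, 1, 1) and L = D - A. L is symmetric positive semidefinite, so every eigenvalue is real and nonnegative. The single zero eigenvalue shows the graph is connected. The largest eigenvalue, 4.6287, is at most the vertex count 7. The eigenvalues sum to 12, which equals trace(L) = 2|E|.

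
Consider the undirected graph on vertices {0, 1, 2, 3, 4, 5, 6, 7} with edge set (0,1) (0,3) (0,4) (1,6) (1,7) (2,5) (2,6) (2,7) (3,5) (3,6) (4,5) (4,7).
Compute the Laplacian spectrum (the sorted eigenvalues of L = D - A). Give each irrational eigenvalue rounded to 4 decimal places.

[0, 2, 2, 2, 4, 4, 4, 6]

With the vertex order [0, 1, 2, 3, 4, 5, 6, 7], the degrees are [3, 3, 3, 3, 3, 3, 3, 3], giving D = diag(3, 3, 3, 3, 3, 3, 3, 3) and L = D - A. L is symmetric positive semidefinite, so every eigenvalue is real and nonnegative. The single zero eigenvalue shows the graph is connected. By the matrix-tree theorem the graph has (1/8) * product of the nonzero eigenvalues = 384 spanning trees. The largest eigenvalue, 6, is at most the vertex count 8.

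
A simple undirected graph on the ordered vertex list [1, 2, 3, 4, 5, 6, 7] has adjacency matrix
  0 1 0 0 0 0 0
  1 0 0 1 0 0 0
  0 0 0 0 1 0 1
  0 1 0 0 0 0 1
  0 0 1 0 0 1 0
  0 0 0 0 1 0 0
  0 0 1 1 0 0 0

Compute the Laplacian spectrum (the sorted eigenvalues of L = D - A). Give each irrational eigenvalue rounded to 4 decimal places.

Each diagonal entry of L is the vertex degree and each off-diagonal entry is -1 where an edge is present, 0 otherwise; in the order [1, 2, 3, 4, 5, 6, 7] the diagonal is [1, 2, 2, 2, 2, 1, 2]. L is symmetric positive semidefinite, so every eigenvalue is real and nonnegative. The single zero eigenvalue shows the graph is connected. There is one zero in the spectrum, matching the 1 component.

[0, 0.1981, 0.7530, 1.5550, 2.4450, 3.2470, 3.8019]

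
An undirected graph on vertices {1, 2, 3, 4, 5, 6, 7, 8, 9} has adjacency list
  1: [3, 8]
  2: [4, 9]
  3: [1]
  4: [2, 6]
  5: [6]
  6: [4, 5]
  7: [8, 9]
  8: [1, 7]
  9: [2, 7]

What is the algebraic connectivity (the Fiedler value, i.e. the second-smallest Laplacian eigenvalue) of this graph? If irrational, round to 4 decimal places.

0.1206

With the vertex order [1, 2, 3, 4, 5, 6, 7, 8, 9], the degrees are [2, 2, 1, 2, 1, 2, 2, 2, 2], giving D = diag(2, 2, 1, 2, 1, 2, 2, 2, 2) and L = D - A. The smallest Laplacian eigenvalue is always 0. The next one, lambda_2 = 0.1206, measures how hard the graph is to disconnect: larger values mean better connectivity. There is one zero in the spectrum, matching the 1 component.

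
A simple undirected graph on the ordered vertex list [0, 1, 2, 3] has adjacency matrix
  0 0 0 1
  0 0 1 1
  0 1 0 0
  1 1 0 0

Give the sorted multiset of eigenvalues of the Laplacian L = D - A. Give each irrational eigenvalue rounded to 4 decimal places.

Each diagonal entry of L is the vertex degree and each off-diagonal entry is -1 where an edge is present, 0 otherwise; in the order [0, 1, 2, 3] the diagonal is [1, 2, 1, 2]. L is symmetric positive semidefinite, so every eigenvalue is real and nonnegative. The single zero eigenvalue shows the graph is connected. The eigenvalues sum to 6, which equals trace(L) = 2|E|.

[0, 0.5858, 2, 3.4142]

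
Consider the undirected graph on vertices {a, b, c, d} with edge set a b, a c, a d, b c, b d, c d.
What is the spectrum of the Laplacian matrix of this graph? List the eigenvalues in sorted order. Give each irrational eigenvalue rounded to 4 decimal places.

[0, 4, 4, 4]

Reading degrees in the order [a, b, c, d] gives [3, 3, 3, 3]; set D = diag(3, 3, 3, 3) and form L = D - A. L is symmetric positive semidefinite, so every eigenvalue is real and nonnegative. The single zero eigenvalue shows the graph is connected. There is one zero in the spectrum, matching the 1 component. By the matrix-tree theorem the graph has (1/4) * product of the nonzero eigenvalues = 16 spanning trees.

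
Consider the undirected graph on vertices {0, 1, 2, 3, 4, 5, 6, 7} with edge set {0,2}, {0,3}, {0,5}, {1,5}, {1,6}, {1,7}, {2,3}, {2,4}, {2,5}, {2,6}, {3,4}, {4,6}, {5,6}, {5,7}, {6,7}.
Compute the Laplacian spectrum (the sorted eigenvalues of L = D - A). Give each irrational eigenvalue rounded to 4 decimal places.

With the vertex order [0, 1, 2, 3, 4, 5, 6, 7], the degrees are [3, 3, 5, 3, 3, 5, 5, 3], giving D = diag(3, 3, 5, 3, 3, 5, 5, 3) and L = D - A. Since every row of L sums to 0, the all-ones vector is in the kernel and 0 is an eigenvalue. The single zero eigenvalue shows the graph is connected. There is one zero in the spectrum, matching the 1 component.

[0, 1.3036, 2.6972, 4, 4, 5.1782, 6.3028, 6.5182]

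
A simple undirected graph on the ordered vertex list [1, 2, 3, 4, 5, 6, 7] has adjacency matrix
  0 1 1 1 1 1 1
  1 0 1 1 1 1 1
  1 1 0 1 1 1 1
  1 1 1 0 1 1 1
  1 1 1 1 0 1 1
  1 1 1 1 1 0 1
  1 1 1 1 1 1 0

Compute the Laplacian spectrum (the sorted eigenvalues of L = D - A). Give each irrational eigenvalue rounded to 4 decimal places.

Reading degrees in the order [1, 2, 3, 4, 5, 6, 7] gives [6, 6, 6, 6, 6, 6, 6]; set D = diag(6, 6, 6, 6, 6, 6, 6) and form L = D - A. Since every row of L sums to 0, the all-ones vector is in the kernel and 0 is an eigenvalue.

[0, 7, 7, 7, 7, 7, 7]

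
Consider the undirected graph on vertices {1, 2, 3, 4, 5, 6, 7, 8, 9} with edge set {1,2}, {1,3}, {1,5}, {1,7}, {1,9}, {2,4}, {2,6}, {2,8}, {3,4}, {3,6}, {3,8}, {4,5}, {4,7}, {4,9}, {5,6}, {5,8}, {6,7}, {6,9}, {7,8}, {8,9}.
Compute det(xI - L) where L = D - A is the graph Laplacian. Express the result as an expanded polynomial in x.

With the vertex order [1, 2, 3, 4, 5, 6, 7, 8, 9], the degrees are [5, 4, 4, 5, 4, 5, 4, 5, 4], giving D = diag(5, 4, 4, 5, 4, 5, 4, 5, 4) and L = D - A. The eigenvalues of L are [0, 4, 4, 4, 4, 5, 5, 5, 9]; the characteristic polynomial is the product of (x - lambda_i), which multiplies out to x^9 - 40x^8 + 690x^7 - 6720x^6 + 40485x^5 - 154704x^4 + 366560x^3 - 492800x^2 + 288000x. The coefficient of x^8 equals -trace(L) = -40, matching the sum of degrees. The largest eigenvalue, 9, is at most the vertex count 9. The eigenvalues sum to 40, which equals trace(L) = 2|E|.

x^9 - 40x^8 + 690x^7 - 6720x^6 + 40485x^5 - 154704x^4 + 366560x^3 - 492800x^2 + 288000x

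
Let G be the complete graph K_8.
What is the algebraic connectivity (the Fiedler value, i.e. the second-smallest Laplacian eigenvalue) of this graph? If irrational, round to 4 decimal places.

The graph has 8 vertices and degree multiset [7, 7, 7, 7, 7, 7, 7, 7]; D is the diagonal matrix of degrees and L = D - A. The sorted Laplacian eigenvalues are [0, 8, 8, 8, 8, 8, 8, 8]; the algebraic connectivity is the second entry, 8. By the matrix-tree theorem the graph has (1/8) * product of the nonzero eigenvalues = 262144 spanning trees.

8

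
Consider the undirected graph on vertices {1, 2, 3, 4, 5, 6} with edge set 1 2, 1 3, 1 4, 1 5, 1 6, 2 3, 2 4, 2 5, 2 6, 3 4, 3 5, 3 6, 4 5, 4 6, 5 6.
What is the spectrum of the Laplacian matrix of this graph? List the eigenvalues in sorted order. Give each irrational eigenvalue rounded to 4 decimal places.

[0, 6, 6, 6, 6, 6]

Each diagonal entry of L is the vertex degree and each off-diagonal entry is -1 where an edge is present, 0 otherwise; in the order [1, 2, 3, 4, 5, 6] the diagonal is [5, 5, 5, 5, 5, 5]. Since every row of L sums to 0, the all-ones vector is in the kernel and 0 is an eigenvalue.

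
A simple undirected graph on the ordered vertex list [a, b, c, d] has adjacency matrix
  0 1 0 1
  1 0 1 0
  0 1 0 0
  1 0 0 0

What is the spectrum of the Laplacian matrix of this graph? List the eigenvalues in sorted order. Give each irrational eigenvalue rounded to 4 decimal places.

Each diagonal entry of L is the vertex degree and each off-diagonal entry is -1 where an edge is present, 0 otherwise; in the order [a, b, c, d] the diagonal is [2, 2, 1, 1]. L is symmetric positive semidefinite, so every eigenvalue is real and nonnegative. The single zero eigenvalue shows the graph is connected.

[0, 0.5858, 2, 3.4142]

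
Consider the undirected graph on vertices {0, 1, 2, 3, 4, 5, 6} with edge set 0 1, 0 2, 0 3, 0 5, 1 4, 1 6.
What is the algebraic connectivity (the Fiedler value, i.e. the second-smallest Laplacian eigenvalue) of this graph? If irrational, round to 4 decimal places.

0.3983

Each diagonal entry of L is the vertex degree and each off-diagonal entry is -1 where an edge is present, 0 otherwise; in the order [0, 1, 2, 3, 4, 5, 6] the diagonal is [4, 3, 1, 1, 1, 1, 1]. The smallest Laplacian eigenvalue is always 0. The next one, lambda_2 = 0.3983, measures how hard the graph is to disconnect: larger values mean better connectivity. The largest eigenvalue, 5.2618, is at most the vertex count 7.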